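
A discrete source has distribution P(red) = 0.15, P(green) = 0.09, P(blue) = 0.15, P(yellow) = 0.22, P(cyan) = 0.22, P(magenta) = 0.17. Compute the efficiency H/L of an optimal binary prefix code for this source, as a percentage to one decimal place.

Entropy H = −Σ p log₂ p ≈ 2.5295 bits.
Huffman merges: 9/100+3/20→6/25; 3/20+17/100→8/25; 11/50+11/50→11/25; 6/25+8/25→14/25; 11/25+14/25→1. L = 64/25 ≈ 2.5600.
Efficiency = H/L = 2.5295/2.5600 = 98.8%.

98.8%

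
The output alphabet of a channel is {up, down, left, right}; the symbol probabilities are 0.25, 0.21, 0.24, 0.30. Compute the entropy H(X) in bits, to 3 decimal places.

1.988 bits

H = −Σ pᵢ log₂ pᵢ.
−0.25·log₂(0.25) = 0.5000
−0.21·log₂(0.21) = 0.4728
−0.24·log₂(0.24) = 0.4941
−0.30·log₂(0.30) = 0.5211
Sum ≈ 1.9880 → 1.988 bits.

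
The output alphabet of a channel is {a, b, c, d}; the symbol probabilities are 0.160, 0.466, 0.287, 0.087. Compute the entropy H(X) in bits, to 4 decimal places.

1.7597 bits

H = −Σ pᵢ log₂ pᵢ.
−0.160·log₂(0.160) = 0.4230
−0.466·log₂(0.466) = 0.5133
−0.287·log₂(0.287) = 0.5169
−0.087·log₂(0.087) = 0.3065
Sum ≈ 1.7597 → 1.7597 bits.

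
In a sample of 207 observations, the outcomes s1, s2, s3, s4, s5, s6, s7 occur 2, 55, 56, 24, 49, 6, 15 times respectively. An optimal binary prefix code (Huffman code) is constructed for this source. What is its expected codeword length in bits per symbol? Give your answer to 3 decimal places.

2.377 bits/symbol

Probabilities are the counts divided by 207.
Repeatedly combine the two least-probable nodes; the expected code length is the sum of the merged weights.
merge 2/207 + 2/69 → 8/207
merge 8/207 + 5/69 → 1/9
merge 1/9 + 8/69 → 47/207
merge 47/207 + 49/207 → 32/69
merge 55/207 + 56/207 → 37/69
merge 32/69 + 37/69 → 1
L = 8/207 + 1/9 + 47/207 + 32/69 + 37/69 + 1 = 164/69 ≈ 2.377 bits/symbol.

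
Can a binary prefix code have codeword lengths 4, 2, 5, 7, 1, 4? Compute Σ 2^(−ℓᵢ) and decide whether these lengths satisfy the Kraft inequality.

0.9140625; yes

With common denominator 2^7 = 128: Σ 2^(−ℓᵢ) = 8/128 + 32/128 + 4/128 + 1/128 + 64/128 + 8/128 = 117/128 = 0.9140625.
Kraft's inequality requires Σ ≤ 1; here Σ = 0.9140625 ≤ 1, so such a prefix code exists.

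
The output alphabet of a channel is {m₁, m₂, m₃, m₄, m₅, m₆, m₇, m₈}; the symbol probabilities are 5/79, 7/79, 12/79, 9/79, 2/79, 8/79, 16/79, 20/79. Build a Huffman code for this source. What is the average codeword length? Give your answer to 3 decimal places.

Repeatedly combine the two least-probable nodes; the expected code length is the sum of the merged weights.
merge 2/79 + 5/79 → 7/79
merge 7/79 + 7/79 → 14/79
merge 8/79 + 9/79 → 17/79
merge 12/79 + 14/79 → 26/79
merge 16/79 + 17/79 → 33/79
merge 20/79 + 26/79 → 46/79
merge 33/79 + 46/79 → 1
L = 7/79 + 14/79 + 17/79 + 26/79 + 33/79 + 46/79 + 1 = 222/79 ≈ 2.810 bits/symbol.

2.810 bits/symbol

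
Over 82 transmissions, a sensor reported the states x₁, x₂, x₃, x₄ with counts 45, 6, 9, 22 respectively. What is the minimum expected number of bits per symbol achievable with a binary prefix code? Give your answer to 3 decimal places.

Probabilities are the counts divided by 82.
Repeatedly combine the two least-probable nodes; the expected code length is the sum of the merged weights.
merge 3/41 + 9/82 → 15/82
merge 15/82 + 11/41 → 37/82
merge 37/82 + 45/82 → 1
L = 15/82 + 37/82 + 1 = 67/41 ≈ 1.634 bits/symbol.

1.634 bits/symbol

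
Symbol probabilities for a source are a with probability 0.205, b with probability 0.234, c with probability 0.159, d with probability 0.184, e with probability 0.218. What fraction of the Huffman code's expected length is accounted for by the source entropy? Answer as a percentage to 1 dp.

98.6%

Entropy H = −Σ p log₂ p ≈ 2.3093 bits.
Huffman merges: 159/1000+23/125→343/1000; 41/200+109/500→423/1000; 117/500+343/1000→577/1000; 423/1000+577/1000→1. L = 2343/1000 ≈ 2.3430.
Efficiency = H/L = 2.3093/2.3430 = 98.6%.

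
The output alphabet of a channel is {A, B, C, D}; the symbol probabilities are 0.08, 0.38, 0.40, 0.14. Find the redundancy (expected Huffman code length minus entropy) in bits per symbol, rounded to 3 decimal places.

0.072 bits

Entropy H = −Σ p log₂ p ≈ 1.7478 bits.
Huffman merges: 2/25+7/50→11/50; 11/50+19/50→3/5; 2/5+3/5→1. L = 91/50 ≈ 1.8200.
L − H = 1.8200 − 1.7478 = 0.072 bits.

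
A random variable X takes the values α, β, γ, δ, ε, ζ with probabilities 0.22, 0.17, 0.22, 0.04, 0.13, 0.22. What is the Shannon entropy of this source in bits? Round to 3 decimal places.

2.445 bits

H = −Σ pᵢ log₂ pᵢ.
−0.22·log₂(0.22) = 0.4806
−0.17·log₂(0.17) = 0.4346
−0.22·log₂(0.22) = 0.4806
−0.04·log₂(0.04) = 0.1858
−0.13·log₂(0.13) = 0.3826
−0.22·log₂(0.22) = 0.4806
Sum ≈ 2.4447 → 2.445 bits.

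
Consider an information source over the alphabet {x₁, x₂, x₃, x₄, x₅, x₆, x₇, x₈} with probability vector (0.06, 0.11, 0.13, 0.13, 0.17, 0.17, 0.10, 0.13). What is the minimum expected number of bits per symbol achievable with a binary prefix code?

2.99 bits/symbol

Repeatedly combine the two least-probable nodes; the expected code length is the sum of the merged weights.
merge 3/50 + 1/10 → 4/25
merge 11/100 + 13/100 → 6/25
merge 13/100 + 13/100 → 13/50
merge 4/25 + 17/100 → 33/100
merge 17/100 + 6/25 → 41/100
merge 13/50 + 33/100 → 59/100
merge 41/100 + 59/100 → 1
L = 4/25 + 6/25 + 13/50 + 33/100 + 41/100 + 59/100 + 1 = 299/100 = 2.99 bits/symbol.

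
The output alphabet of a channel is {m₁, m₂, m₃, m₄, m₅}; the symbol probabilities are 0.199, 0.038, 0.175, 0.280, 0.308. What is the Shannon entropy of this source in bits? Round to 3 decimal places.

H = −Σ pᵢ log₂ pᵢ.
−0.199·log₂(0.199) = 0.4635
−0.038·log₂(0.038) = 0.1793
−0.175·log₂(0.175) = 0.4401
−0.280·log₂(0.280) = 0.5142
−0.308·log₂(0.308) = 0.5233
Sum ≈ 2.1203 → 2.120 bits.

2.120 bits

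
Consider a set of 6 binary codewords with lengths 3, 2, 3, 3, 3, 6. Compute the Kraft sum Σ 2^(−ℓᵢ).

0.765625

With common denominator 2^6 = 64: Σ 2^(−ℓᵢ) = 8/64 + 16/64 + 8/64 + 8/64 + 8/64 + 1/64 = 49/64 = 0.765625.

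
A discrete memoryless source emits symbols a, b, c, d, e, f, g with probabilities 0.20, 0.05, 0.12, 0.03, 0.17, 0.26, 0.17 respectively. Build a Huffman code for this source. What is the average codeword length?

Repeatedly combine the two least-probable nodes; the expected code length is the sum of the merged weights.
merge 3/100 + 1/20 → 2/25
merge 2/25 + 3/25 → 1/5
merge 17/100 + 17/100 → 17/50
merge 1/5 + 1/5 → 2/5
merge 13/50 + 17/50 → 3/5
merge 2/5 + 3/5 → 1
L = 2/25 + 1/5 + 17/50 + 2/5 + 3/5 + 1 = 131/50 = 2.62 bits/symbol.

2.62 bits/symbol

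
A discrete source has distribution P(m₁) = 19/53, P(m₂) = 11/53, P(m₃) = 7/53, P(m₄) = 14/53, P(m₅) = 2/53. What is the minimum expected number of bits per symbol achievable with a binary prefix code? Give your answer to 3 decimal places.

Repeatedly combine the two least-probable nodes; the expected code length is the sum of the merged weights.
merge 2/53 + 7/53 → 9/53
merge 9/53 + 11/53 → 20/53
merge 14/53 + 19/53 → 33/53
merge 20/53 + 33/53 → 1
L = 9/53 + 20/53 + 33/53 + 1 = 115/53 ≈ 2.170 bits/symbol.

2.170 bits/symbol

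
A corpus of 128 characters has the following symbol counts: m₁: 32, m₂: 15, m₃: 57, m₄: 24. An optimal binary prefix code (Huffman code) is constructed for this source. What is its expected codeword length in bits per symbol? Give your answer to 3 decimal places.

Probabilities are the counts divided by 128.
Repeatedly combine the two least-probable nodes; the expected code length is the sum of the merged weights.
merge 15/128 + 3/16 → 39/128
merge 1/4 + 39/128 → 71/128
merge 57/128 + 71/128 → 1
L = 39/128 + 71/128 + 1 = 119/64 ≈ 1.859 bits/symbol.

1.859 bits/symbol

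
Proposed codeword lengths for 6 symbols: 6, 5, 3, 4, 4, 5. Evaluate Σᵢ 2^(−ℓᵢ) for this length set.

0.328125

With common denominator 2^6 = 64: Σ 2^(−ℓᵢ) = 1/64 + 2/64 + 8/64 + 4/64 + 4/64 + 2/64 = 21/64 = 0.328125.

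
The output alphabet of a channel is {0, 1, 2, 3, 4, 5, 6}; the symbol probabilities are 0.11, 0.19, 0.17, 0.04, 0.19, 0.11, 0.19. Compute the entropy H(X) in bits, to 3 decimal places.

2.687 bits

H = −Σ pᵢ log₂ pᵢ.
−0.11·log₂(0.11) = 0.3503
−0.19·log₂(0.19) = 0.4552
−0.17·log₂(0.17) = 0.4346
−0.04·log₂(0.04) = 0.1858
−0.19·log₂(0.19) = 0.4552
−0.11·log₂(0.11) = 0.3503
−0.19·log₂(0.19) = 0.4552
Sum ≈ 2.6866 → 2.687 bits.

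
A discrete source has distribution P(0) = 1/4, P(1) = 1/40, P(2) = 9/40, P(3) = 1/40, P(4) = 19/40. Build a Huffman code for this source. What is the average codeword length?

Repeatedly combine the two least-probable nodes; the expected code length is the sum of the merged weights.
merge 1/40 + 1/40 → 1/20
merge 1/20 + 9/40 → 11/40
merge 1/4 + 11/40 → 21/40
merge 19/40 + 21/40 → 1
L = 1/20 + 11/40 + 21/40 + 1 = 37/20 = 1.85 bits/symbol.

1.85 bits/symbol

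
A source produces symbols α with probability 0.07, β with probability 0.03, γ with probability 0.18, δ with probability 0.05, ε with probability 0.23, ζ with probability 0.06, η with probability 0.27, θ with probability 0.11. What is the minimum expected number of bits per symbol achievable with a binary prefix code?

Repeatedly combine the two least-probable nodes; the expected code length is the sum of the merged weights.
merge 3/100 + 1/20 → 2/25
merge 3/50 + 7/100 → 13/100
merge 2/25 + 11/100 → 19/100
merge 13/100 + 9/50 → 31/100
merge 19/100 + 23/100 → 21/50
merge 27/100 + 31/100 → 29/50
merge 21/50 + 29/50 → 1
L = 2/25 + 13/100 + 19/100 + 31/100 + 21/50 + 29/50 + 1 = 271/100 = 2.71 bits/symbol.

2.71 bits/symbol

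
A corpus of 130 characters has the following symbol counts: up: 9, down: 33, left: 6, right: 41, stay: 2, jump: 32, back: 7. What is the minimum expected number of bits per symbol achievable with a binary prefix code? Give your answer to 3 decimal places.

2.362 bits/symbol

Probabilities are the counts divided by 130.
Repeatedly combine the two least-probable nodes; the expected code length is the sum of the merged weights.
merge 1/65 + 3/65 → 4/65
merge 7/130 + 4/65 → 3/26
merge 9/130 + 3/26 → 12/65
merge 12/65 + 16/65 → 28/65
merge 33/130 + 41/130 → 37/65
merge 28/65 + 37/65 → 1
L = 4/65 + 3/26 + 12/65 + 28/65 + 37/65 + 1 = 307/130 ≈ 2.362 bits/symbol.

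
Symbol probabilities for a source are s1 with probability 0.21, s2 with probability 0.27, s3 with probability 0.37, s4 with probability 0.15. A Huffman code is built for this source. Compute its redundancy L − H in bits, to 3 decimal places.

Entropy H = −Σ p log₂ p ≈ 1.9241 bits.
Huffman merges: 3/20+21/100→9/25; 27/100+9/25→63/100; 37/100+63/100→1. L = 199/100 ≈ 1.9900.
L − H = 1.9900 − 1.9241 = 0.066 bits.

0.066 bits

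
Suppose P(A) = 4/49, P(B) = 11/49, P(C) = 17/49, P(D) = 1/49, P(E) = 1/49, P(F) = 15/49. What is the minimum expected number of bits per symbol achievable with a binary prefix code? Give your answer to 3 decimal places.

2.163 bits/symbol

Repeatedly combine the two least-probable nodes; the expected code length is the sum of the merged weights.
merge 1/49 + 1/49 → 2/49
merge 2/49 + 4/49 → 6/49
merge 6/49 + 11/49 → 17/49
merge 15/49 + 17/49 → 32/49
merge 17/49 + 32/49 → 1
L = 2/49 + 6/49 + 17/49 + 32/49 + 1 = 106/49 ≈ 2.163 bits/symbol.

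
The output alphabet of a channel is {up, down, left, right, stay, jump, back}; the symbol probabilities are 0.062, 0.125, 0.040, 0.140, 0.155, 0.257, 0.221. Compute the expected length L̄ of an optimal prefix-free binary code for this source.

2.624 bits/symbol

Repeatedly combine the two least-probable nodes; the expected code length is the sum of the merged weights.
merge 1/25 + 31/500 → 51/500
merge 51/500 + 1/8 → 227/1000
merge 7/50 + 31/200 → 59/200
merge 221/1000 + 227/1000 → 56/125
merge 257/1000 + 59/200 → 69/125
merge 56/125 + 69/125 → 1
L = 51/500 + 227/1000 + 59/200 + 56/125 + 69/125 + 1 = 328/125 = 2.624 bits/symbol.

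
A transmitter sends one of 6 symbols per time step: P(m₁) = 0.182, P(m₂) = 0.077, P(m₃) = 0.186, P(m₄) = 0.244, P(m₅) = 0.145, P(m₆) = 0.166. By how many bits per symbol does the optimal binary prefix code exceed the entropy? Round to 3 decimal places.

0.056 bits

Entropy H = −Σ p log₂ p ≈ 2.5141 bits.
Huffman merges: 77/1000+29/200→111/500; 83/500+91/500→87/250; 93/500+111/500→51/125; 61/250+87/250→74/125; 51/125+74/125→1. L = 257/100 ≈ 2.5700.
L − H = 2.5700 − 2.5141 = 0.056 bits.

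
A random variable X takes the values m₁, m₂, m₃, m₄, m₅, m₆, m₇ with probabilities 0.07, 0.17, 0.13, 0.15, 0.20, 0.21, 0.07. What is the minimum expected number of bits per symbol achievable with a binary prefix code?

2.73 bits/symbol

Repeatedly combine the two least-probable nodes; the expected code length is the sum of the merged weights.
merge 7/100 + 7/100 → 7/50
merge 13/100 + 7/50 → 27/100
merge 3/20 + 17/100 → 8/25
merge 1/5 + 21/100 → 41/100
merge 27/100 + 8/25 → 59/100
merge 41/100 + 59/100 → 1
L = 7/50 + 27/100 + 8/25 + 41/100 + 59/100 + 1 = 273/100 = 2.73 bits/symbol.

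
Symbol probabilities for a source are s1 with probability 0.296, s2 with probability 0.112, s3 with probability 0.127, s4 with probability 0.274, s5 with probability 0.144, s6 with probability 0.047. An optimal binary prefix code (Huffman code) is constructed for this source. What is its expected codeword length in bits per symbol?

2.43 bits/symbol

Repeatedly combine the two least-probable nodes; the expected code length is the sum of the merged weights.
merge 47/1000 + 14/125 → 159/1000
merge 127/1000 + 18/125 → 271/1000
merge 159/1000 + 271/1000 → 43/100
merge 137/500 + 37/125 → 57/100
merge 43/100 + 57/100 → 1
L = 159/1000 + 271/1000 + 43/100 + 57/100 + 1 = 243/100 = 2.43 bits/symbol.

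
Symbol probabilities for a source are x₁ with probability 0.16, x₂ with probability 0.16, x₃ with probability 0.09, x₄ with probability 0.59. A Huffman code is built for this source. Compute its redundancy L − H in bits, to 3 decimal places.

0.052 bits

Entropy H = −Σ p log₂ p ≈ 1.6078 bits.
Huffman merges: 9/100+4/25→1/4; 4/25+1/4→41/100; 41/100+59/100→1. L = 83/50 ≈ 1.6600.
L − H = 1.6600 − 1.6078 = 0.052 bits.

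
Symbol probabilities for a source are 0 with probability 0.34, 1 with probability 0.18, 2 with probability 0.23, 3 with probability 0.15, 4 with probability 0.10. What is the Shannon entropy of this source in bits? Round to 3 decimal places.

2.205 bits

H = −Σ pᵢ log₂ pᵢ.
−0.34·log₂(0.34) = 0.5292
−0.18·log₂(0.18) = 0.4453
−0.23·log₂(0.23) = 0.4877
−0.15·log₂(0.15) = 0.4105
−0.10·log₂(0.10) = 0.3322
Sum ≈ 2.2049 → 2.205 bits.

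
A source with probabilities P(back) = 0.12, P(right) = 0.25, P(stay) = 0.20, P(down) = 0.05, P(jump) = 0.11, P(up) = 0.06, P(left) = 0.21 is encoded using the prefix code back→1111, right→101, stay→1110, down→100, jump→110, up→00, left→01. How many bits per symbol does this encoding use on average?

L̄ = Σ pᵢ·ℓᵢ = 0.12·4 + 0.25·3 + 0.20·4 + 0.05·3 + 0.11·3 + 0.06·2 + 0.21·2 = 3.05 bits/symbol.

3.05 bits/symbol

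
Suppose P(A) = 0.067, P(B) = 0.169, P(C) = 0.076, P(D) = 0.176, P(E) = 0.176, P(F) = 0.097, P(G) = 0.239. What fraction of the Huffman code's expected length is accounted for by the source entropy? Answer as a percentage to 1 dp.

Entropy H = −Σ p log₂ p ≈ 2.6795 bits.
Huffman merges: 67/1000+19/250→143/1000; 97/1000+143/1000→6/25; 169/1000+22/125→69/200; 22/125+239/1000→83/200; 6/25+69/200→117/200; 83/200+117/200→1. L = 341/125 ≈ 2.7280.
Efficiency = H/L = 2.6795/2.7280 = 98.2%.

98.2%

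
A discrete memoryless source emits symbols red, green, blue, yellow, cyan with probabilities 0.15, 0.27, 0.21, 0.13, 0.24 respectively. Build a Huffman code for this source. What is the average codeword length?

2.28 bits/symbol

Repeatedly combine the two least-probable nodes; the expected code length is the sum of the merged weights.
merge 13/100 + 3/20 → 7/25
merge 21/100 + 6/25 → 9/20
merge 27/100 + 7/25 → 11/20
merge 9/20 + 11/20 → 1
L = 7/25 + 9/20 + 11/20 + 1 = 57/25 = 2.28 bits/symbol.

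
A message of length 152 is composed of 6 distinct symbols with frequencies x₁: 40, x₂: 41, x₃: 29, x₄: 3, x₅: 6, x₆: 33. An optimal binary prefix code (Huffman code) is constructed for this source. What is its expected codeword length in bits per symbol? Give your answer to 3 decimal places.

Probabilities are the counts divided by 152.
Repeatedly combine the two least-probable nodes; the expected code length is the sum of the merged weights.
merge 3/152 + 3/76 → 9/152
merge 9/152 + 29/152 → 1/4
merge 33/152 + 1/4 → 71/152
merge 5/19 + 41/152 → 81/152
merge 71/152 + 81/152 → 1
L = 9/152 + 1/4 + 71/152 + 81/152 + 1 = 351/152 ≈ 2.309 bits/symbol.

2.309 bits/symbol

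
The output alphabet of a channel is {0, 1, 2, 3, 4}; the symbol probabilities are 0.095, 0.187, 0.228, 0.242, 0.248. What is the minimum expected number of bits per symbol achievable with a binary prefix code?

Repeatedly combine the two least-probable nodes; the expected code length is the sum of the merged weights.
merge 19/200 + 187/1000 → 141/500
merge 57/250 + 121/500 → 47/100
merge 31/125 + 141/500 → 53/100
merge 47/100 + 53/100 → 1
L = 141/500 + 47/100 + 53/100 + 1 = 1141/500 = 2.282 bits/symbol.

2.282 bits/symbol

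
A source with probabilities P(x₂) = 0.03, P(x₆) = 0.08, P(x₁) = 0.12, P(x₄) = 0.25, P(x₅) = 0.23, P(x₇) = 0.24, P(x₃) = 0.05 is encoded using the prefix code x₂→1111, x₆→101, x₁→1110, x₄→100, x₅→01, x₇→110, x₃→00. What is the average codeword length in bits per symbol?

L̄ = Σ pᵢ·ℓᵢ = 0.03·4 + 0.08·3 + 0.12·4 + 0.25·3 + 0.23·2 + 0.24·3 + 0.05·2 = 2.87 bits/symbol.

2.87 bits/symbol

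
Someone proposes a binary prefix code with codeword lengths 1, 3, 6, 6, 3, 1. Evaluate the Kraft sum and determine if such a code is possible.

With common denominator 2^6 = 64: Σ 2^(−ℓᵢ) = 32/64 + 8/64 + 1/64 + 1/64 + 8/64 + 32/64 = 82/64 = 1.28125.
Kraft's inequality requires Σ ≤ 1; here Σ = 1.28125 > 1, so no such prefix code exists.

1.28125; no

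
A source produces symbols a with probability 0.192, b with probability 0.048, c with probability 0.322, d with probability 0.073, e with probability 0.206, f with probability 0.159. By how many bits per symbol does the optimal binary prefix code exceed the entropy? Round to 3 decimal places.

Entropy H = −Σ p log₂ p ≈ 2.3608 bits.
Huffman merges: 6/125+73/1000→121/1000; 121/1000+159/1000→7/25; 24/125+103/500→199/500; 7/25+161/500→301/500; 199/500+301/500→1. L = 2401/1000 ≈ 2.4010.
L − H = 2.4010 − 2.3608 = 0.040 bits.

0.040 bits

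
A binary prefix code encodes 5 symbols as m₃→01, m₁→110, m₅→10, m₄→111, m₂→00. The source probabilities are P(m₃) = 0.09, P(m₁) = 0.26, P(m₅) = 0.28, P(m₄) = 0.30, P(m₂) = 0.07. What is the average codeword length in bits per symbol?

L̄ = Σ pᵢ·ℓᵢ = 0.09·2 + 0.26·3 + 0.28·2 + 0.30·3 + 0.07·2 = 2.56 bits/symbol.

2.56 bits/symbol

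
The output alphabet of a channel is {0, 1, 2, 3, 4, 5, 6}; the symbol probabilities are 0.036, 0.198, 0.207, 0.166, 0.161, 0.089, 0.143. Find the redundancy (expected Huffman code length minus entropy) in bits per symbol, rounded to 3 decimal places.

Entropy H = −Σ p log₂ p ≈ 2.6718 bits.
Huffman merges: 9/250+89/1000→1/8; 1/8+143/1000→67/250; 161/1000+83/500→327/1000; 99/500+207/1000→81/200; 67/250+327/1000→119/200; 81/200+119/200→1. L = 68/25 ≈ 2.7200.
L − H = 2.7200 − 2.6718 = 0.048 bits.

0.048 bits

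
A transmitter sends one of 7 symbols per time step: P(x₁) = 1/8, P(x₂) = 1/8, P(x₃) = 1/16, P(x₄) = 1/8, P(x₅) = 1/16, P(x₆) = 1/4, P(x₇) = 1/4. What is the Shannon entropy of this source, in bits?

Each probability is a power of 1/2, so log₂(1/p) is an integer.
H = Σ p·log₂(1/p) = 1/8·3 + 1/8·3 + 1/16·4 + 1/8·3 + 1/16·4 + 1/4·2 + 1/4·2 = 2.625 bits.

2.625 bits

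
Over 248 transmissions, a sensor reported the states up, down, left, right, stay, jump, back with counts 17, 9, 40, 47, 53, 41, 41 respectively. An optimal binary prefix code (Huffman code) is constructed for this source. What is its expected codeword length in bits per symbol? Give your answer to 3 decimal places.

Probabilities are the counts divided by 248.
Repeatedly combine the two least-probable nodes; the expected code length is the sum of the merged weights.
merge 9/248 + 17/248 → 13/124
merge 13/124 + 5/31 → 33/124
merge 41/248 + 41/248 → 41/124
merge 47/248 + 53/248 → 25/62
merge 33/124 + 41/124 → 37/62
merge 25/62 + 37/62 → 1
L = 13/124 + 33/124 + 41/124 + 25/62 + 37/62 + 1 = 335/124 ≈ 2.702 bits/symbol.

2.702 bits/symbol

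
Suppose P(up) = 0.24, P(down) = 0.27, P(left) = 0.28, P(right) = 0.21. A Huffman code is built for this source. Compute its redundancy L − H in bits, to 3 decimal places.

Entropy H = −Σ p log₂ p ≈ 1.9912 bits.
Huffman merges: 21/100+6/25→9/20; 27/100+7/25→11/20; 9/20+11/20→1. L = 2 ≈ 2.0000.
L − H = 2.0000 − 1.9912 = 0.009 bits.

0.009 bits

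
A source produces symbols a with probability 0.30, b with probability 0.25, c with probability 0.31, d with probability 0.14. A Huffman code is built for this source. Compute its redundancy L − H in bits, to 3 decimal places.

0.058 bits

Entropy H = −Σ p log₂ p ≈ 1.9420 bits.
Huffman merges: 7/50+1/4→39/100; 3/10+31/100→61/100; 39/100+61/100→1. L = 2 ≈ 2.0000.
L − H = 2.0000 − 1.9420 = 0.058 bits.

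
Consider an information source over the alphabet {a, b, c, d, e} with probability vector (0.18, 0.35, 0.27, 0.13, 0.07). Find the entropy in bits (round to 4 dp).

H = −Σ pᵢ log₂ pᵢ.
−0.18·log₂(0.18) = 0.4453
−0.35·log₂(0.35) = 0.5301
−0.27·log₂(0.27) = 0.5100
−0.13·log₂(0.13) = 0.3826
−0.07·log₂(0.07) = 0.2686
Sum ≈ 2.1366 → 2.1366 bits.

2.1366 bits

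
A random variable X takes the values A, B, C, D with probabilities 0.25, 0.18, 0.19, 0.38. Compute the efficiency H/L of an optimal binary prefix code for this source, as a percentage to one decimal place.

97.0%

Entropy H = −Σ p log₂ p ≈ 1.9310 bits.
Huffman merges: 9/50+19/100→37/100; 1/4+37/100→31/50; 19/50+31/50→1. L = 199/100 ≈ 1.9900.
Efficiency = H/L = 1.9310/1.9900 = 97.0%.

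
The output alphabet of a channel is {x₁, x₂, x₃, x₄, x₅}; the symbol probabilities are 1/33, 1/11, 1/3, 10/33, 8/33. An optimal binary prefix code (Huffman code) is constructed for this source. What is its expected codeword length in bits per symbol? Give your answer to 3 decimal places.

2.121 bits/symbol

Repeatedly combine the two least-probable nodes; the expected code length is the sum of the merged weights.
merge 1/33 + 1/11 → 4/33
merge 4/33 + 8/33 → 4/11
merge 10/33 + 1/3 → 7/11
merge 4/11 + 7/11 → 1
L = 4/33 + 4/11 + 7/11 + 1 = 70/33 ≈ 2.121 bits/symbol.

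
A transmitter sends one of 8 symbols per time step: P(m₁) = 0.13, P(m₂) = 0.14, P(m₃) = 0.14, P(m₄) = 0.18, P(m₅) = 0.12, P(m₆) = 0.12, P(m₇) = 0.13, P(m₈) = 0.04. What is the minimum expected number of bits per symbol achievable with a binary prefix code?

Repeatedly combine the two least-probable nodes; the expected code length is the sum of the merged weights.
merge 1/25 + 3/25 → 4/25
merge 3/25 + 13/100 → 1/4
merge 13/100 + 7/50 → 27/100
merge 7/50 + 4/25 → 3/10
merge 9/50 + 1/4 → 43/100
merge 27/100 + 3/10 → 57/100
merge 43/100 + 57/100 → 1
L = 4/25 + 1/4 + 27/100 + 3/10 + 43/100 + 57/100 + 1 = 149/50 = 2.98 bits/symbol.

2.98 bits/symbol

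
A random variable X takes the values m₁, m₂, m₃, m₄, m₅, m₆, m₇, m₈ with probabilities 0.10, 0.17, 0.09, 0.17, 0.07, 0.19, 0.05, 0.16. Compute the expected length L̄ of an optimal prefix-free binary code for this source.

Repeatedly combine the two least-probable nodes; the expected code length is the sum of the merged weights.
merge 1/20 + 7/100 → 3/25
merge 9/100 + 1/10 → 19/100
merge 3/25 + 4/25 → 7/25
merge 17/100 + 17/100 → 17/50
merge 19/100 + 19/100 → 19/50
merge 7/25 + 17/50 → 31/50
merge 19/50 + 31/50 → 1
L = 3/25 + 19/100 + 7/25 + 17/50 + 19/50 + 31/50 + 1 = 293/100 = 2.93 bits/symbol.

2.93 bits/symbol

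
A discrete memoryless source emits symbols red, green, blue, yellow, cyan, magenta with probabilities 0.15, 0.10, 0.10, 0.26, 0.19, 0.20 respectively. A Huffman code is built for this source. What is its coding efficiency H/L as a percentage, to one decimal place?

Entropy H = −Σ p log₂ p ≈ 2.4998 bits.
Huffman merges: 1/10+1/10→1/5; 3/20+19/100→17/50; 1/5+1/5→2/5; 13/50+17/50→3/5; 2/5+3/5→1. L = 127/50 ≈ 2.5400.
Efficiency = H/L = 2.4998/2.5400 = 98.4%.

98.4%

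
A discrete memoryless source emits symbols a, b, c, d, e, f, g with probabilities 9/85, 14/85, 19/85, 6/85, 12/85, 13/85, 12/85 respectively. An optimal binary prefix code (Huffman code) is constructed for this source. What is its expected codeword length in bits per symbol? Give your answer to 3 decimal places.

Repeatedly combine the two least-probable nodes; the expected code length is the sum of the merged weights.
merge 6/85 + 9/85 → 3/17
merge 12/85 + 12/85 → 24/85
merge 13/85 + 14/85 → 27/85
merge 3/17 + 19/85 → 2/5
merge 24/85 + 27/85 → 3/5
merge 2/5 + 3/5 → 1
L = 3/17 + 24/85 + 27/85 + 2/5 + 3/5 + 1 = 236/85 ≈ 2.776 bits/symbol.

2.776 bits/symbol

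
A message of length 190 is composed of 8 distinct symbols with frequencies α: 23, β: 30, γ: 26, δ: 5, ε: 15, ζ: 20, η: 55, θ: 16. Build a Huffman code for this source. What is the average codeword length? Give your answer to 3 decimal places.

2.816 bits/symbol

Probabilities are the counts divided by 190.
Repeatedly combine the two least-probable nodes; the expected code length is the sum of the merged weights.
merge 1/38 + 3/38 → 2/19
merge 8/95 + 2/19 → 18/95
merge 2/19 + 23/190 → 43/190
merge 13/95 + 3/19 → 28/95
merge 18/95 + 43/190 → 79/190
merge 11/38 + 28/95 → 111/190
merge 79/190 + 111/190 → 1
L = 2/19 + 18/95 + 43/190 + 28/95 + 79/190 + 111/190 + 1 = 107/38 ≈ 2.816 bits/symbol.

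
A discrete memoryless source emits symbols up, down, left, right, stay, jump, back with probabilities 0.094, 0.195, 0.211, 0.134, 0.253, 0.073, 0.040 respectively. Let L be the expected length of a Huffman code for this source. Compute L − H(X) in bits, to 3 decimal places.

Entropy H = −Σ p log₂ p ≈ 2.6058 bits.
Huffman merges: 1/25+73/1000→113/1000; 47/500+113/1000→207/1000; 67/500+39/200→329/1000; 207/1000+211/1000→209/500; 253/1000+329/1000→291/500; 209/500+291/500→1. L = 2649/1000 ≈ 2.6490.
L − H = 2.6490 − 2.6058 = 0.043 bits.

0.043 bits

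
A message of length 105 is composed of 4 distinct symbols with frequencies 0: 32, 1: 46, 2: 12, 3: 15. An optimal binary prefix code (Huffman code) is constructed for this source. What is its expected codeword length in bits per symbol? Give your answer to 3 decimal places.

Probabilities are the counts divided by 105.
Repeatedly combine the two least-probable nodes; the expected code length is the sum of the merged weights.
merge 4/35 + 1/7 → 9/35
merge 9/35 + 32/105 → 59/105
merge 46/105 + 59/105 → 1
L = 9/35 + 59/105 + 1 = 191/105 ≈ 1.819 bits/symbol.

1.819 bits/symbol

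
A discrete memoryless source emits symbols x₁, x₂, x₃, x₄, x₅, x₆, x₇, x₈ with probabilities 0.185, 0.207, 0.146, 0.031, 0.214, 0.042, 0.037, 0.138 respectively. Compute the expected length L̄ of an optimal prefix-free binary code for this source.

Repeatedly combine the two least-probable nodes; the expected code length is the sum of the merged weights.
merge 31/1000 + 37/1000 → 17/250
merge 21/500 + 17/250 → 11/100
merge 11/100 + 69/500 → 31/125
merge 73/500 + 37/200 → 331/1000
merge 207/1000 + 107/500 → 421/1000
merge 31/125 + 331/1000 → 579/1000
merge 421/1000 + 579/1000 → 1
L = 17/250 + 11/100 + 31/125 + 331/1000 + 421/1000 + 579/1000 + 1 = 2757/1000 = 2.757 bits/symbol.

2.757 bits/symbol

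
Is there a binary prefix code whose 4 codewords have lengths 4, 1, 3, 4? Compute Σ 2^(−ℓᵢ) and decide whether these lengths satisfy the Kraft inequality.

0.75; yes

With common denominator 2^4 = 16: Σ 2^(−ℓᵢ) = 1/16 + 8/16 + 2/16 + 1/16 = 12/16 = 0.75.
Kraft's inequality requires Σ ≤ 1; here Σ = 0.75 ≤ 1, so such a prefix code exists.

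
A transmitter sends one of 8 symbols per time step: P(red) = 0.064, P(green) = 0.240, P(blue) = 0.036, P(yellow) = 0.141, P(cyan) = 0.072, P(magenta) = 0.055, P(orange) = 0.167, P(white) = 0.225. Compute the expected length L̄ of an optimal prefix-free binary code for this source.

Repeatedly combine the two least-probable nodes; the expected code length is the sum of the merged weights.
merge 9/250 + 11/200 → 91/1000
merge 8/125 + 9/125 → 17/125
merge 91/1000 + 17/125 → 227/1000
merge 141/1000 + 167/1000 → 77/250
merge 9/40 + 227/1000 → 113/250
merge 6/25 + 77/250 → 137/250
merge 113/250 + 137/250 → 1
L = 91/1000 + 17/125 + 227/1000 + 77/250 + 113/250 + 137/250 + 1 = 1381/500 = 2.762 bits/symbol.

2.762 bits/symbol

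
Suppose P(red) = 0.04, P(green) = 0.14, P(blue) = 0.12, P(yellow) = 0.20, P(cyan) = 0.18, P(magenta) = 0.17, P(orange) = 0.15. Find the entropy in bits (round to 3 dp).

H = −Σ pᵢ log₂ pᵢ.
−0.04·log₂(0.04) = 0.1858
−0.14·log₂(0.14) = 0.3971
−0.12·log₂(0.12) = 0.3671
−0.20·log₂(0.20) = 0.4644
−0.18·log₂(0.18) = 0.4453
−0.17·log₂(0.17) = 0.4346
−0.15·log₂(0.15) = 0.4105
Sum ≈ 2.7048 → 2.705 bits.

2.705 bits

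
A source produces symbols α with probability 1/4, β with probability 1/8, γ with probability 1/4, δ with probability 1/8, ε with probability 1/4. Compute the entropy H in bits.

2.25 bits

Each probability is a power of 1/2, so log₂(1/p) is an integer.
H = Σ p·log₂(1/p) = 1/4·2 + 1/8·3 + 1/4·2 + 1/8·3 + 1/4·2 = 2.25 bits.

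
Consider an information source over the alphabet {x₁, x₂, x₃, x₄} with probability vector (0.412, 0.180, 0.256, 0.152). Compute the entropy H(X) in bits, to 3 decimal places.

H = −Σ pᵢ log₂ pᵢ.
−0.412·log₂(0.412) = 0.5271
−0.180·log₂(0.180) = 0.4453
−0.256·log₂(0.256) = 0.5032
−0.152·log₂(0.152) = 0.4131
Sum ≈ 1.8887 → 1.889 bits.

1.889 bits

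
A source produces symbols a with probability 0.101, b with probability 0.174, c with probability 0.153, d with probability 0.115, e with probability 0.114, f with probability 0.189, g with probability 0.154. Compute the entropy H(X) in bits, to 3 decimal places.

H = −Σ pᵢ log₂ pᵢ.
−0.101·log₂(0.101) = 0.3341
−0.174·log₂(0.174) = 0.4390
−0.153·log₂(0.153) = 0.4144
−0.115·log₂(0.115) = 0.3588
−0.114·log₂(0.114) = 0.3571
−0.189·log₂(0.189) = 0.4543
−0.154·log₂(0.154) = 0.4156
Sum ≈ 2.7733 → 2.773 bits.

2.773 bits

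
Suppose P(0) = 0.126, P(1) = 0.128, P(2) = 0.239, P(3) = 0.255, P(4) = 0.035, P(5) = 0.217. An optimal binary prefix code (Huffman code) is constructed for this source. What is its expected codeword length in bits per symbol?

2.45 bits/symbol

Repeatedly combine the two least-probable nodes; the expected code length is the sum of the merged weights.
merge 7/200 + 63/500 → 161/1000
merge 16/125 + 161/1000 → 289/1000
merge 217/1000 + 239/1000 → 57/125
merge 51/200 + 289/1000 → 68/125
merge 57/125 + 68/125 → 1
L = 161/1000 + 289/1000 + 57/125 + 68/125 + 1 = 49/20 = 2.45 bits/symbol.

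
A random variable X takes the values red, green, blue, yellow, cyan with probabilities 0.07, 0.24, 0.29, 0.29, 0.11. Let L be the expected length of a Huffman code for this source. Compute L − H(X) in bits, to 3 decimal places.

0.031 bits

Entropy H = −Σ p log₂ p ≈ 2.1488 bits.
Huffman merges: 7/100+11/100→9/50; 9/50+6/25→21/50; 29/100+29/100→29/50; 21/50+29/50→1. L = 109/50 ≈ 2.1800.
L − H = 2.1800 − 2.1488 = 0.031 bits.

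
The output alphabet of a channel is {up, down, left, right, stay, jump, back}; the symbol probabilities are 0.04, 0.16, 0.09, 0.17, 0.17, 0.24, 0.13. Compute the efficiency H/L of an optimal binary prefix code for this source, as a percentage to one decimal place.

Entropy H = −Σ p log₂ p ≈ 2.6674 bits.
Huffman merges: 1/25+9/100→13/100; 13/100+13/100→13/50; 4/25+17/100→33/100; 17/100+6/25→41/100; 13/50+33/100→59/100; 41/100+59/100→1. L = 68/25 ≈ 2.7200.
Efficiency = H/L = 2.6674/2.7200 = 98.1%.

98.1%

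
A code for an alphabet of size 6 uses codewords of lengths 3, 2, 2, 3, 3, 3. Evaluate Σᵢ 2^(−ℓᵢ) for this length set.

1

With common denominator 2^3 = 8: Σ 2^(−ℓᵢ) = 1/8 + 2/8 + 2/8 + 1/8 + 1/8 + 1/8 = 8/8 = 1.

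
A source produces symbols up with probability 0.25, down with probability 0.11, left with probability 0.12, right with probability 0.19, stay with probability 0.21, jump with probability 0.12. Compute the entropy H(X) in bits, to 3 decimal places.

H = −Σ pᵢ log₂ pᵢ.
−0.25·log₂(0.25) = 0.5000
−0.11·log₂(0.11) = 0.3503
−0.12·log₂(0.12) = 0.3671
−0.19·log₂(0.19) = 0.4552
−0.21·log₂(0.21) = 0.4728
−0.12·log₂(0.12) = 0.3671
Sum ≈ 2.5125 → 2.512 bits.

2.512 bits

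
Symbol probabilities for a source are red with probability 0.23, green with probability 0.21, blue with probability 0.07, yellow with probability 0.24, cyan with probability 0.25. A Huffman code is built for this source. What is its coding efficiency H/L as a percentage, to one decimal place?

97.5%

Entropy H = −Σ p log₂ p ≈ 2.2232 bits.
Huffman merges: 7/100+21/100→7/25; 23/100+6/25→47/100; 1/4+7/25→53/100; 47/100+53/100→1. L = 57/25 ≈ 2.2800.
Efficiency = H/L = 2.2232/2.2800 = 97.5%.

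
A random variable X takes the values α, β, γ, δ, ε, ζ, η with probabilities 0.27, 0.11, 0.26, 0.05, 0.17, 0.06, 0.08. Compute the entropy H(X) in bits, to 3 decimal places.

H = −Σ pᵢ log₂ pᵢ.
−0.27·log₂(0.27) = 0.5100
−0.11·log₂(0.11) = 0.3503
−0.26·log₂(0.26) = 0.5053
−0.05·log₂(0.05) = 0.2161
−0.17·log₂(0.17) = 0.4346
−0.06·log₂(0.06) = 0.2435
−0.08·log₂(0.08) = 0.2915
Sum ≈ 2.5513 → 2.551 bits.

2.551 bits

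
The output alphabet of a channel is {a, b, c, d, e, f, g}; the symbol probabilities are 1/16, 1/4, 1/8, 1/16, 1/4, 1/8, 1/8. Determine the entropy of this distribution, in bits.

2.625 bits

Each probability is a power of 1/2, so log₂(1/p) is an integer.
H = Σ p·log₂(1/p) = 1/16·4 + 1/4·2 + 1/8·3 + 1/16·4 + 1/4·2 + 1/8·3 + 1/8·3 = 2.625 bits.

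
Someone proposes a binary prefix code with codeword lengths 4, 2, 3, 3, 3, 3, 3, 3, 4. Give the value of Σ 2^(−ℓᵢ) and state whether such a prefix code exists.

With common denominator 2^4 = 16: Σ 2^(−ℓᵢ) = 1/16 + 4/16 + 2/16 + 2/16 + 2/16 + 2/16 + 2/16 + 2/16 + 1/16 = 18/16 = 1.125.
Kraft's inequality requires Σ ≤ 1; here Σ = 1.125 > 1, so no such prefix code exists.

1.125; no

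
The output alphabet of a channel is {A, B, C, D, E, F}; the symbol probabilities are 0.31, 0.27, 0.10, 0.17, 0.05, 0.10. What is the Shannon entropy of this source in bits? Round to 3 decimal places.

H = −Σ pᵢ log₂ pᵢ.
−0.31·log₂(0.31) = 0.5238
−0.27·log₂(0.27) = 0.5100
−0.10·log₂(0.10) = 0.3322
−0.17·log₂(0.17) = 0.4346
−0.05·log₂(0.05) = 0.2161
−0.10·log₂(0.10) = 0.3322
Sum ≈ 2.3489 → 2.349 bits.

2.349 bits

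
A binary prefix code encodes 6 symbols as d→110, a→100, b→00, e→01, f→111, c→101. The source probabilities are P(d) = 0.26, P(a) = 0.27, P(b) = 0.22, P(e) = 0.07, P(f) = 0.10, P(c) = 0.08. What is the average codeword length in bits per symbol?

2.71 bits/symbol

L̄ = Σ pᵢ·ℓᵢ = 0.26·3 + 0.27·3 + 0.22·2 + 0.07·2 + 0.10·3 + 0.08·3 = 2.71 bits/symbol.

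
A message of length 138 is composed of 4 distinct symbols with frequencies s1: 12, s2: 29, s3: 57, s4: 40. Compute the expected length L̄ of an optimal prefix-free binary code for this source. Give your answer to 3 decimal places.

1.884 bits/symbol

Probabilities are the counts divided by 138.
Repeatedly combine the two least-probable nodes; the expected code length is the sum of the merged weights.
merge 2/23 + 29/138 → 41/138
merge 20/69 + 41/138 → 27/46
merge 19/46 + 27/46 → 1
L = 41/138 + 27/46 + 1 = 130/69 ≈ 1.884 bits/symbol.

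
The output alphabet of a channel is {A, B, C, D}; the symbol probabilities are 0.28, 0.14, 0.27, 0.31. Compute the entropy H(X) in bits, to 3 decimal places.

1.945 bits

H = −Σ pᵢ log₂ pᵢ.
−0.28·log₂(0.28) = 0.5142
−0.14·log₂(0.14) = 0.3971
−0.27·log₂(0.27) = 0.5100
−0.31·log₂(0.31) = 0.5238
Sum ≈ 1.9451 → 1.945 bits.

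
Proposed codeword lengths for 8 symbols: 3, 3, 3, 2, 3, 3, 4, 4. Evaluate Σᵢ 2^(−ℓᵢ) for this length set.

With common denominator 2^4 = 16: Σ 2^(−ℓᵢ) = 2/16 + 2/16 + 2/16 + 4/16 + 2/16 + 2/16 + 1/16 + 1/16 = 16/16 = 1.

1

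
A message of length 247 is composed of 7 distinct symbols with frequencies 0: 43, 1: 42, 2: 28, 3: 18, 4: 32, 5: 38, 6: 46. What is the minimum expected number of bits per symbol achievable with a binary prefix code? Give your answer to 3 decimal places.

Probabilities are the counts divided by 247.
Repeatedly combine the two least-probable nodes; the expected code length is the sum of the merged weights.
merge 18/247 + 28/247 → 46/247
merge 32/247 + 2/13 → 70/247
merge 42/247 + 43/247 → 85/247
merge 46/247 + 46/247 → 92/247
merge 70/247 + 85/247 → 155/247
merge 92/247 + 155/247 → 1
L = 46/247 + 70/247 + 85/247 + 92/247 + 155/247 + 1 = 695/247 ≈ 2.814 bits/symbol.

2.814 bits/symbol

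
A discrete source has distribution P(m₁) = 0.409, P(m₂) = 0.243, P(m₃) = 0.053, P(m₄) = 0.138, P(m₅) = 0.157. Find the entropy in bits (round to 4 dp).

H = −Σ pᵢ log₂ pᵢ.
−0.409·log₂(0.409) = 0.5275
−0.243·log₂(0.243) = 0.4960
−0.053·log₂(0.053) = 0.2246
−0.138·log₂(0.138) = 0.3943
−0.157·log₂(0.157) = 0.4194
Sum ≈ 2.0618 → 2.0618 bits.

2.0618 bits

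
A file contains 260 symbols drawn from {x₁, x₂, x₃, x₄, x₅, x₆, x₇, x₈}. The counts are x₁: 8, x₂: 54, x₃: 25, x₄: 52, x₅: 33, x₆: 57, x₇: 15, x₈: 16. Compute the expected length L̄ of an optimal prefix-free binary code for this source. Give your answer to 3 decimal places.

Probabilities are the counts divided by 260.
Repeatedly combine the two least-probable nodes; the expected code length is the sum of the merged weights.
merge 2/65 + 3/52 → 23/260
merge 4/65 + 23/260 → 3/20
merge 5/52 + 33/260 → 29/130
merge 3/20 + 1/5 → 7/20
merge 27/130 + 57/260 → 111/260
merge 29/130 + 7/20 → 149/260
merge 111/260 + 149/260 → 1
L = 23/260 + 3/20 + 29/130 + 7/20 + 111/260 + 149/260 + 1 = 731/260 ≈ 2.812 bits/symbol.

2.812 bits/symbol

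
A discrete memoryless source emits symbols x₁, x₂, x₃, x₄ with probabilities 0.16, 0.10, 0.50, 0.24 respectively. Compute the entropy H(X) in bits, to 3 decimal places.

H = −Σ pᵢ log₂ pᵢ.
−0.16·log₂(0.16) = 0.4230
−0.10·log₂(0.10) = 0.3322
−0.50·log₂(0.50) = 0.5000
−0.24·log₂(0.24) = 0.4941
Sum ≈ 1.7493 → 1.749 bits.

1.749 bits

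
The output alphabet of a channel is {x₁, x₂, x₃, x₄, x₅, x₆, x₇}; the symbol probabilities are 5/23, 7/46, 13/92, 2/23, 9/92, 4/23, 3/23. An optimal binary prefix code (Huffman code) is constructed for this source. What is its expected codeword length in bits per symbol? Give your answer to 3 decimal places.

Repeatedly combine the two least-probable nodes; the expected code length is the sum of the merged weights.
merge 2/23 + 9/92 → 17/92
merge 3/23 + 13/92 → 25/92
merge 7/46 + 4/23 → 15/46
merge 17/92 + 5/23 → 37/92
merge 25/92 + 15/46 → 55/92
merge 37/92 + 55/92 → 1
L = 17/92 + 25/92 + 15/46 + 37/92 + 55/92 + 1 = 64/23 ≈ 2.783 bits/symbol.

2.783 bits/symbol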